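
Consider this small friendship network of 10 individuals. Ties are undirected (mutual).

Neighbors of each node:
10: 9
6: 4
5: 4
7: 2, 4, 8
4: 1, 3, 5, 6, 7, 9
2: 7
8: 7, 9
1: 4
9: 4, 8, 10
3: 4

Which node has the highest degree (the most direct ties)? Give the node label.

Degrees — 1:1, 2:1, 3:1, 4:6, 5:1, 6:1, 7:3, 8:2, 9:3, 10:1.
The maximum is 6, attained only by 4.

4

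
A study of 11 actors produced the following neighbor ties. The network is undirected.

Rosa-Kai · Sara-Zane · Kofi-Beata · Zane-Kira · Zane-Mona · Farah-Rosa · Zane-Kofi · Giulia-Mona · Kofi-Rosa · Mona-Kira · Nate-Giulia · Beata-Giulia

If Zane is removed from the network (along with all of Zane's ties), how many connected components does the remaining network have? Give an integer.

2

Without Zane, the remaining ties split the others into: {Beata, Farah, Giulia, Kai, Kira, Kofi, Mona, Nate, Rosa}; {Sara}.
That's 2 separate components.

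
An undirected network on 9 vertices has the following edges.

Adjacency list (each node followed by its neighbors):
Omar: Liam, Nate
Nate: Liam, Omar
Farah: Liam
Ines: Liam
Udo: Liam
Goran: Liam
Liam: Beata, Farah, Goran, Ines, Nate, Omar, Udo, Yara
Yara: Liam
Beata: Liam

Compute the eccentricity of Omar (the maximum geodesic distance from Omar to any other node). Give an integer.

Distances from Omar: Beata:2, Farah:2, Goran:2, Ines:2, Liam:1, Nate:1, Udo:2, Yara:2.
The largest is 2 (to Farah, Goran, Ines, Udo, Beata, and Yara), so the eccentricity of Omar is 2.

2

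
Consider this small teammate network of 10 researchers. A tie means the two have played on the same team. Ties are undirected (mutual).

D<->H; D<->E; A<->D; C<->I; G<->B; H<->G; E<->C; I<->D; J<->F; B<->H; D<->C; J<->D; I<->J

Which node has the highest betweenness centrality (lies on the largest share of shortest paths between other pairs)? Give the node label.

Unnormalized betweenness of each node: A:0, B:0, C:1/2, D:53/2, E:0, F:0, G:0, H:14, I:1, J:8.
D has the largest value, 53/2, making it the main broker — the node through which the most shortest paths run.

D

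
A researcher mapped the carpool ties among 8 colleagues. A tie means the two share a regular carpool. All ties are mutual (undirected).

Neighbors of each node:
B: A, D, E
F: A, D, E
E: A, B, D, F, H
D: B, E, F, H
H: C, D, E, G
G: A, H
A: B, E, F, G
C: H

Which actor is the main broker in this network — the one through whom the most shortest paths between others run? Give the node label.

Unnormalized betweenness of each node: A:17/6, B:1/3, C:0, D:7/3, E:11/3, F:1/3, G:1, H:15/2.
H has the largest value, 15/2, making it the main broker — the node through which the most shortest paths run.

H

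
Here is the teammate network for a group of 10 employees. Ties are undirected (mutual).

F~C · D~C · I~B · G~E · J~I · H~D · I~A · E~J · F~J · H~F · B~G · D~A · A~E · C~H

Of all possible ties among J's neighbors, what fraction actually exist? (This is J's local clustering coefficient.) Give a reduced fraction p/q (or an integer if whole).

J's neighbors: E, F, and I (k = 3).
Possible neighbor pairs: C(3,2) = 3. Edges among them: none → e = 0.
Clustering(J) = 0/3 = 0.

0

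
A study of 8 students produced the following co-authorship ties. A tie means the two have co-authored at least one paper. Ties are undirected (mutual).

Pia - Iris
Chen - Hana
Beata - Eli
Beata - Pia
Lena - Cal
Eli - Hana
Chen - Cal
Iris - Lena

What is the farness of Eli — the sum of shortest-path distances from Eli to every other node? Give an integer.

Distances from Eli: Beata:1, Cal:3, Chen:2, Hana:1, Iris:3, Lena:4, Pia:2.
Sum = 1 + 3 + 2 + 1 + 3 + 4 + 2 = 16.

16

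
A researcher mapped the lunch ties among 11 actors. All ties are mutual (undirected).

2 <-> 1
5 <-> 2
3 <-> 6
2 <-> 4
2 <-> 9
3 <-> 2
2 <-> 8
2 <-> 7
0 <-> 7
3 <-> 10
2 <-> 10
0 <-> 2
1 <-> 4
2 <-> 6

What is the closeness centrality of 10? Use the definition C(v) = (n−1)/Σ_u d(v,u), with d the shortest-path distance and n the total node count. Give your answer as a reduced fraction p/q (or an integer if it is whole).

Distances from 10: 0:2, 1:2, 2:1, 3:1, 4:2, 5:2, 6:2, 7:2, 8:2, 9:2. Sum = 18.
n = 11, so closeness = 10/18 = 5/9.

5/9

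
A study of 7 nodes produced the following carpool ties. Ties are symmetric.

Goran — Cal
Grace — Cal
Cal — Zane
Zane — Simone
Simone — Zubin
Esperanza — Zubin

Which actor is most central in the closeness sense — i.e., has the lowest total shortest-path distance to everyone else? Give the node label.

Zane

Farness (sum of distances to all others) for each node — Cal:12, Esperanza:20, Goran:17, Grace:17, Simone:12, Zane:11, Zubin:15.
The smallest farness is 11, for Zane, so Zane has the highest closeness.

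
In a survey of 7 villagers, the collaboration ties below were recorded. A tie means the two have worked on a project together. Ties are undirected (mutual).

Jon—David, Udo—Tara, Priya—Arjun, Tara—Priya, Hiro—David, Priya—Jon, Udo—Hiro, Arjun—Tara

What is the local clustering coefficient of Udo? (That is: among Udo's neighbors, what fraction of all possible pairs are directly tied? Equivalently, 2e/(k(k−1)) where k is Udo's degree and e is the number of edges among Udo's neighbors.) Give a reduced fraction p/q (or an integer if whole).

Udo's neighbors: Hiro and Tara (k = 2).
Possible neighbor pairs: C(2,2) = 1. Edges among them: none → e = 0.
Clustering(Udo) = 0/1.

0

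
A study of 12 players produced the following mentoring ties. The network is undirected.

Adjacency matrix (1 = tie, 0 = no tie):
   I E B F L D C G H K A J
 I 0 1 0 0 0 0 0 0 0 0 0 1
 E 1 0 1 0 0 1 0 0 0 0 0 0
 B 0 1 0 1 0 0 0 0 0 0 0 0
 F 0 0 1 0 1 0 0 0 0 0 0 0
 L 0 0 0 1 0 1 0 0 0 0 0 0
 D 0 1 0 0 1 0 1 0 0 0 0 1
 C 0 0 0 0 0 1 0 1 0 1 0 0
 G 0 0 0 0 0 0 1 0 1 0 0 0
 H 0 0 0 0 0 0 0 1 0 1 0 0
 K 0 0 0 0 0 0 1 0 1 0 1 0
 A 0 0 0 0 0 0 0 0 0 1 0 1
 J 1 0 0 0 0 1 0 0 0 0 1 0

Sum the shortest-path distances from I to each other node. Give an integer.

28

Distances from I: A:2, B:2, C:3, D:2, E:1, F:3, G:4, H:4, J:1, K:3, L:3.
Sum = 2 + 2 + 3 + 2 + 1 + 3 + 4 + 4 + 1 + 3 + 3 = 28.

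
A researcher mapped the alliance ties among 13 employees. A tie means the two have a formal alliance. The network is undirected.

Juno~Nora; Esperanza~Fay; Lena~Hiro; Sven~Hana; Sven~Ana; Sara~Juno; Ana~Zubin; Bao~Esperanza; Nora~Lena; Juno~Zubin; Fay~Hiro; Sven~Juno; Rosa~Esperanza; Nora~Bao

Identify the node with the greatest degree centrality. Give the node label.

Degrees — Ana:2, Bao:2, Esperanza:3, Fay:2, Hana:1, Hiro:2, Juno:4, Lena:2, Nora:3, Rosa:1, Sara:1, Sven:3, Zubin:2.
The maximum is 4, attained only by Juno.

Juno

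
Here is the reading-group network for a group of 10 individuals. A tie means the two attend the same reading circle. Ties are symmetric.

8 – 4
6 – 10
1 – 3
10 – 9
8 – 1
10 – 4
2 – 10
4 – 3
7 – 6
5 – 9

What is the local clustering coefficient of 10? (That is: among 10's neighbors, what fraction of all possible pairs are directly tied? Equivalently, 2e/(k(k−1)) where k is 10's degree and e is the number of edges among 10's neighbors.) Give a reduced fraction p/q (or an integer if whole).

0

10's neighbors: 2, 4, 6, and 9 (k = 4).
Possible neighbor pairs: C(4,2) = 6. Edges among them: none → e = 0.
Clustering(10) = 0/6 = 0.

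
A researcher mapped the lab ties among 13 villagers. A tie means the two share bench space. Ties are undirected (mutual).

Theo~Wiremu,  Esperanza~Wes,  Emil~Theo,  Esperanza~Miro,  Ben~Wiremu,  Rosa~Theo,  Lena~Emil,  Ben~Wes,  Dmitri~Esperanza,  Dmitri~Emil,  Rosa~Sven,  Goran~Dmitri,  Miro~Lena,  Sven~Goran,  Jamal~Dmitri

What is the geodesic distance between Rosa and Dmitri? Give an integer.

One shortest route is Rosa – Sven – Goran – Dmitri, which uses 3 edges, and at distance 2 from Rosa we only reach {Emil, Goran, Wiremu}, which does not include Dmitri. So d(Rosa,Dmitri) = 3.

3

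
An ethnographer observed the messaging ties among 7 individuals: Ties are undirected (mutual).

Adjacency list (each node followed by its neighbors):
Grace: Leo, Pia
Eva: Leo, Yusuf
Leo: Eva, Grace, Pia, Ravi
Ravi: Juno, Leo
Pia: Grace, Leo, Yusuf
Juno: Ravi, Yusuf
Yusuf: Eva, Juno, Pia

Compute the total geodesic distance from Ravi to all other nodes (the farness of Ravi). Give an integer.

Distances from Ravi: Eva:2, Grace:2, Juno:1, Leo:1, Pia:2, Yusuf:2.
Sum = 2 + 2 + 1 + 1 + 2 + 2 = 10.

10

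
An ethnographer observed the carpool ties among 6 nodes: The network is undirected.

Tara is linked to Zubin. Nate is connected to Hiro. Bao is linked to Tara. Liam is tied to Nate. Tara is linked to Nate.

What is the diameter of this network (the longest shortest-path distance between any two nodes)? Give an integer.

3

Eccentricity of each node (its greatest distance to any other): Bao:3, Hiro:3, Liam:3, Nate:2, Tara:2, Zubin:3.
The maximum eccentricity is 3, realized for instance by the pair Liam–Zubin via Liam – Nate – Tara – Zubin. So the diameter is 3.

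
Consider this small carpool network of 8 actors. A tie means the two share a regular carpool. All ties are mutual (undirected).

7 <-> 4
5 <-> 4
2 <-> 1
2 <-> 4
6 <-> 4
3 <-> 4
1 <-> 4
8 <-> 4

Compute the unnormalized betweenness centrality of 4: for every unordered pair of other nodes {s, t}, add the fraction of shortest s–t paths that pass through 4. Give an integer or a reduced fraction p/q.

Pairs whose geodesics pass through 4 — 8–1: 1; 8–5: 1; 8–7: 1; 8–3: 1; 8–6: 1; 8–2: 1; 1–5: 1; 1–7: 1; 1–3: 1; 1–6: 1; 5–7: 1; 5–3: 1; 5–6: 1; 5–2: 1 … (+6 more pairs).
All other pairs contribute 0.
Summing the contributions gives betweenness(4) = 20.

20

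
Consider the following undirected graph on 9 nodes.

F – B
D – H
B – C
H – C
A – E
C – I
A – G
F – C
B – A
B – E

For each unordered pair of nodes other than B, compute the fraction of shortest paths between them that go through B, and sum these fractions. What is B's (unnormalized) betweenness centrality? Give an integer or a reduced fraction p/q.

Pairs whose geodesics pass through B — F–A: 1; F–E: 1; F–G: 1; D–A: 1; D–E: 1; D–G: 1; C–A: 1; C–E: 1; C–G: 1; A–I: 1; A–H: 1; E–I: 1; E–H: 1; G–I: 1 … (+1 more pairs).
All other pairs contribute 0.
Summing the contributions gives betweenness(B) = 15.

15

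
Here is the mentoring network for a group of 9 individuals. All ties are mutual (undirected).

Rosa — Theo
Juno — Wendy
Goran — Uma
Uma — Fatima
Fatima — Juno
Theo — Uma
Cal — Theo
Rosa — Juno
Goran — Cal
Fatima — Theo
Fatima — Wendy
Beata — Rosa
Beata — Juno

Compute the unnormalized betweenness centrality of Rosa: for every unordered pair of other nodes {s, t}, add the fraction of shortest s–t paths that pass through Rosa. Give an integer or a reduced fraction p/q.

25/6

Pairs whose geodesics pass through Rosa — Juno–Cal: 1/2; Juno–Theo: 1/2; Cal–Beata: 1; Goran–Beata: 2/3; Beata–Uma: 1/2; Beata–Theo: 1.
All other pairs contribute 0.
Summing the contributions gives betweenness(Rosa) = 25/6.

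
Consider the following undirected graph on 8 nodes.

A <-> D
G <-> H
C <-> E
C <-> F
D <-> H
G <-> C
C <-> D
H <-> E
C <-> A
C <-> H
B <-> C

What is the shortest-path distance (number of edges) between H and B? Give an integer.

One shortest route is H – C – B, which uses 2 edges, and H and B are not directly tied, so nothing shorter exists. So d(H,B) = 2.

2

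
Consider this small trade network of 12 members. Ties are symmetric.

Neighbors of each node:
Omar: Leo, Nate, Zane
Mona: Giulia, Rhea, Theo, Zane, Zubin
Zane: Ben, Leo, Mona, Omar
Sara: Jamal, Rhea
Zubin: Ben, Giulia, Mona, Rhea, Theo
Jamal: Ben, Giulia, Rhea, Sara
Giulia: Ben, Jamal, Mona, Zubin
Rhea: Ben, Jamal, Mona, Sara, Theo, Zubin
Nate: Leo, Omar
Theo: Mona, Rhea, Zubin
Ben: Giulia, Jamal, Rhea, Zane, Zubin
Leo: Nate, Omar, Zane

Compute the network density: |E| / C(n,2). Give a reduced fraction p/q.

23/66

There are 23 edges and 12 nodes, so the maximum possible is C(12,2) = 66.
Density = 23/66.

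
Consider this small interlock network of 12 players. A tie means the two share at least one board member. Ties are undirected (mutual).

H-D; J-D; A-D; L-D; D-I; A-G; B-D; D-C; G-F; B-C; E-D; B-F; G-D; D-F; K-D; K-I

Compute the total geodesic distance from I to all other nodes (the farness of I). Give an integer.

Distances from I: A:2, B:2, C:2, D:1, E:2, F:2, G:2, H:2, J:2, K:1, L:2.
Sum = 2 + 2 + 2 + 1 + 2 + 2 + 2 + 2 + 2 + 1 + 2 = 20.

20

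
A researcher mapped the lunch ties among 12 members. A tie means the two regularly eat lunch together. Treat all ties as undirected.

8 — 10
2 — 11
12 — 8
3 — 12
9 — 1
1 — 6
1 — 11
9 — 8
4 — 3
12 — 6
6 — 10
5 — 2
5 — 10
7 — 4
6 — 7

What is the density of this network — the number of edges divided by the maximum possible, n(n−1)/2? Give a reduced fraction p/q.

5/22

There are 15 edges and 12 nodes, so the maximum possible is C(12,2) = 66.
Density = 15/66 = 5/22.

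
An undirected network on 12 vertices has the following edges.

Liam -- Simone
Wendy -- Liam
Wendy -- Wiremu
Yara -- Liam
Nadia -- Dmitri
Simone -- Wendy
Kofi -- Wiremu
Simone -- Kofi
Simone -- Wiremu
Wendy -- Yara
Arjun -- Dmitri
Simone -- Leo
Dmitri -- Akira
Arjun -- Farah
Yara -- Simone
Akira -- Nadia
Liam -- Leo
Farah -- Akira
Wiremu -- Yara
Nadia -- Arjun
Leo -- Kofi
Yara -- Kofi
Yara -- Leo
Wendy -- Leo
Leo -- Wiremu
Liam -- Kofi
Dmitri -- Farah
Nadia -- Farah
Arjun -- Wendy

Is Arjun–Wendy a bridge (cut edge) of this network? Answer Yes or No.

Yes

Without the Arjun–Wendy edge there is no alternate route between Arjun and Wendy, so the network disconnects. It is a bridge.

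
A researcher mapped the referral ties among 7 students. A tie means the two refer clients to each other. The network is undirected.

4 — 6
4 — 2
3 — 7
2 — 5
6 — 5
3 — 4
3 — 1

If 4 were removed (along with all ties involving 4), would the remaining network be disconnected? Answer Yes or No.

Removing 4 leaves {1, 3, and 7} with no path to {2, 5, and 6}, so the network splits into 2 components. 4 is a cut vertex.

Yes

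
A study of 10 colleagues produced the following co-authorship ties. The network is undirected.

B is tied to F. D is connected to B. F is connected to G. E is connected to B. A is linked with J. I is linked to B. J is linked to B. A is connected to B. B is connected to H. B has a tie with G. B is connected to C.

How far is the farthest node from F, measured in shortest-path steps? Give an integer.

2

Distances from F: A:2, B:1, C:2, D:2, E:2, G:1, H:2, I:2, J:2.
The largest is 2 (to D, C, E, I, J, A, and H), so the eccentricity of F is 2.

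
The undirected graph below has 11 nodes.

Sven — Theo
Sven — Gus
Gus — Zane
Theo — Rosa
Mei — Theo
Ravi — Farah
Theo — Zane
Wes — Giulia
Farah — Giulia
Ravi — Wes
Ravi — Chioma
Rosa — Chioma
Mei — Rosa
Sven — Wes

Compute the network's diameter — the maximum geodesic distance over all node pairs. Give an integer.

Eccentricity of each node (its greatest distance to any other): Chioma:4, Farah:5, Giulia:4, Gus:4, Mei:4, Ravi:4, Rosa:4, Sven:3, Theo:4, Wes:3, Zane:5.
The maximum eccentricity is 5, realized for instance by the pair Zane–Farah via Zane – Theo – Sven – Wes – Ravi – Farah. So the diameter is 5.

5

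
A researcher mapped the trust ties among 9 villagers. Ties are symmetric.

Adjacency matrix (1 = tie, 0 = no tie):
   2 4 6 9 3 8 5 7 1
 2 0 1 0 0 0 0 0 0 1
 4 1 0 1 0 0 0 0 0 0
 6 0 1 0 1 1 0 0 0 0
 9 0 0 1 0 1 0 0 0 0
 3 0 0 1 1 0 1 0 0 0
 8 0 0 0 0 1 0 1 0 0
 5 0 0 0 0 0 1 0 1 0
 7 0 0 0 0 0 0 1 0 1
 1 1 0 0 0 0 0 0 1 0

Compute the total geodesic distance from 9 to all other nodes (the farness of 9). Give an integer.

20

Distances from 9: 1:4, 2:3, 3:1, 4:2, 5:3, 6:1, 7:4, 8:2.
Sum = 4 + 3 + 1 + 2 + 3 + 1 + 4 + 2 = 20.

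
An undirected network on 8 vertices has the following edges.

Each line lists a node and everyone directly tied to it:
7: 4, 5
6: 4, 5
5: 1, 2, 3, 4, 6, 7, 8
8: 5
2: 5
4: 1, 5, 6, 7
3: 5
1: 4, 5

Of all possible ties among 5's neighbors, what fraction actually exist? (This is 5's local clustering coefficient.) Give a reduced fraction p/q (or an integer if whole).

1/7

5's neighbors: 1, 2, 3, 4, 6, 7, and 8 (k = 7).
Possible neighbor pairs: C(7,2) = 21. Edges among them: 1–4, 4–6, 4–7 → e = 3.
Clustering(5) = 3/21 = 1/7.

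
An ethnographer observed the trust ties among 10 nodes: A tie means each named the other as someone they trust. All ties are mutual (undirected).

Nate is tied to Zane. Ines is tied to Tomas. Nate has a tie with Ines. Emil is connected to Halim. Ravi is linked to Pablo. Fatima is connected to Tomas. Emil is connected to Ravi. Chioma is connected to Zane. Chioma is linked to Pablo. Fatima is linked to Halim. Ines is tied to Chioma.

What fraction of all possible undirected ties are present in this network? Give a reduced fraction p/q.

11/45

There are 11 edges and 10 nodes, so the maximum possible is C(10,2) = 45.
Density = 11/45.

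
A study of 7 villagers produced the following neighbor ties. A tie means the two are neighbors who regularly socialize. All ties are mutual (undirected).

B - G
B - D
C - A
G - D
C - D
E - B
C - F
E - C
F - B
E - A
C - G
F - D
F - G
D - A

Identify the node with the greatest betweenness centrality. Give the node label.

C

Unnormalized betweenness of each node: A:1/3, B:4/3, C:7/3, D:7/4, E:3/4, F:1/4, G:1/4.
C has the largest value, 7/3, making it the main broker — the node through which the most shortest paths run.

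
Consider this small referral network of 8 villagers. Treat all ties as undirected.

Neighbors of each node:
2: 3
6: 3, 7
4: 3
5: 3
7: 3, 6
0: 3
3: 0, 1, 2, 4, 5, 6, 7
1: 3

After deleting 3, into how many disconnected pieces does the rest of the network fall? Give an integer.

Without 3, the remaining ties split the others into: {6, 7}; {4}; {5}; {0}; {2}; {1}.
That's 6 separate components.

6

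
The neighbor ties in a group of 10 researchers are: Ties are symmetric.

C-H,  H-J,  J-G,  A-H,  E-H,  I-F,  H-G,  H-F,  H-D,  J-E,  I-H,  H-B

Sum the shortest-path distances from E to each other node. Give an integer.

Distances from E: A:2, B:2, C:2, D:2, F:2, G:2, H:1, I:2, J:1.
Sum = 2 + 2 + 2 + 2 + 2 + 2 + 1 + 2 + 1 = 16.

16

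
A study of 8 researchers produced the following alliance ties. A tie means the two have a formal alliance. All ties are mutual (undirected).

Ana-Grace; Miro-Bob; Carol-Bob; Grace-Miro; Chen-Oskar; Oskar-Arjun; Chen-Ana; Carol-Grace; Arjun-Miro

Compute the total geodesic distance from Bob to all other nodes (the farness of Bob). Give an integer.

16

Distances from Bob: Ana:3, Arjun:2, Carol:1, Chen:4, Grace:2, Miro:1, Oskar:3.
Sum = 3 + 2 + 1 + 4 + 2 + 1 + 3 = 16.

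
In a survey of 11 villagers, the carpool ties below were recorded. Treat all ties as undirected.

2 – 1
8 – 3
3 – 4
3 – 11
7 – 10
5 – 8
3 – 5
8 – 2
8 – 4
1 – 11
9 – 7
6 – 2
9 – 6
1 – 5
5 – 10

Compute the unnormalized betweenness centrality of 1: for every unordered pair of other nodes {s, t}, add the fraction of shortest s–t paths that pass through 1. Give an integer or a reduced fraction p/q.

Pairs whose geodesics pass through 1 — 11–2: 1; 11–6: 1; 11–9: 1; 11–7: 1/2; 11–10: 1/2; 11–5: 1/2; 2–10: 1/2; 2–5: 1/2; 6–5: 1/2.
All other pairs contribute 0.
Summing the contributions gives betweenness(1) = 6.

6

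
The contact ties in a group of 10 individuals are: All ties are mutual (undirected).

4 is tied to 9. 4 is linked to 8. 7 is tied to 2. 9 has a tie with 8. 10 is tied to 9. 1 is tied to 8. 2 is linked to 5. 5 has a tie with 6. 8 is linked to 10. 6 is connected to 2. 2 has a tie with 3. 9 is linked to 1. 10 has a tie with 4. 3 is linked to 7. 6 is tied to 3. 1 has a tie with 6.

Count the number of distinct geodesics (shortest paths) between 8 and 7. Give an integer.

The shortest distance is 4. The length-4 paths are: 8–1–6–3–7; 8–1–6–2–7.
That gives 2 distinct shortest paths.

2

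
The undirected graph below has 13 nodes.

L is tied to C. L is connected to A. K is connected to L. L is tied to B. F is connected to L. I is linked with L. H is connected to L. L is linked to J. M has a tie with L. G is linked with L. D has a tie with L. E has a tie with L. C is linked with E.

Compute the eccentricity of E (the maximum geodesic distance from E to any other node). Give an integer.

Distances from E: A:2, B:2, C:1, D:2, F:2, G:2, H:2, I:2, J:2, K:2, L:1, M:2.
The largest is 2 (to M, I, K, G, H, J, A, D, F, and B), so the eccentricity of E is 2.

2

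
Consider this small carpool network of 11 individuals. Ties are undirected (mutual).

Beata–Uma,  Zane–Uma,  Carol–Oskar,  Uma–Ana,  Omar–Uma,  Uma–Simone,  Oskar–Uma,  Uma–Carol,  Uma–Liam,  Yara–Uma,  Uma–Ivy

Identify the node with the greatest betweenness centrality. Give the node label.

Uma

Unnormalized betweenness of each node: Ana:0, Beata:0, Carol:0, Ivy:0, Liam:0, Omar:0, Oskar:0, Simone:0, Uma:44, Yara:0, Zane:0.
Uma has the largest value, 44, making it the main broker — the node through which the most shortest paths run.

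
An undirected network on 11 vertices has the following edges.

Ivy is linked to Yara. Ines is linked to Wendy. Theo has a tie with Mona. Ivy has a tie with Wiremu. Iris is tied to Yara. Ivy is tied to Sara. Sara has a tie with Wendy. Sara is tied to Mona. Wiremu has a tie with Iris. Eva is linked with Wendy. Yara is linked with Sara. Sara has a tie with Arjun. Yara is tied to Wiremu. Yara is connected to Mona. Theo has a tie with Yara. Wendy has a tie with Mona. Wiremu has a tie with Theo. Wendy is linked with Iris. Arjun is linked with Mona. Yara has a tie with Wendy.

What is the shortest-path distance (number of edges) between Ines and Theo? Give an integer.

3

One shortest route is Ines – Wendy – Yara – Theo, which uses 3 edges, and at distance 2 from Ines we only reach {Eva, Iris, Mona, Sara, Yara}, which does not include Theo. So d(Ines,Theo) = 3.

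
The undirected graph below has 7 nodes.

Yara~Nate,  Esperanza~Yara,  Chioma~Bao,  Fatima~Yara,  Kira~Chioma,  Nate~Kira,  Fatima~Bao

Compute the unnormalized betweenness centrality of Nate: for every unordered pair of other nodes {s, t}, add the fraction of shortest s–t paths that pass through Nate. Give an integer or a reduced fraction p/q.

Pairs whose geodesics pass through Nate — Fatima–Kira: 1/2; Kira–Yara: 1; Kira–Esperanza: 1; Yara–Chioma: 1/2; Esperanza–Chioma: 1/2.
All other pairs contribute 0.
Summing the contributions gives betweenness(Nate) = 7/2.

7/2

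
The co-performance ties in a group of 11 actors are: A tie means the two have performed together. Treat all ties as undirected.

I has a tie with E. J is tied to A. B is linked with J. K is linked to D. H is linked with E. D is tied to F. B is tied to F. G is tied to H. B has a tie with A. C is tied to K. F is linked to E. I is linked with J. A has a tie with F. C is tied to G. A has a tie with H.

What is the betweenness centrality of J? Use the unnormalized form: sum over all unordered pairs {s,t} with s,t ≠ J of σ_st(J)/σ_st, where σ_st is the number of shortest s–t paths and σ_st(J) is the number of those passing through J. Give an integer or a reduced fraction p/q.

2

Pairs whose geodesics pass through J — B–I: 1; I–A: 1.
All other pairs contribute 0.
Summing the contributions gives betweenness(J) = 2.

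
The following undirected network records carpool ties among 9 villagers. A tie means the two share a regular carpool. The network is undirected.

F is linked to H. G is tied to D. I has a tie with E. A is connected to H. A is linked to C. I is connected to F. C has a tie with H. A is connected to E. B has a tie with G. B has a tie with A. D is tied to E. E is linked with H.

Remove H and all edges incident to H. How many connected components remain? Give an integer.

1

H's neighbors (A, C, E, and F) remain reachable from one another through other ties, so the rest of the network stays in one piece.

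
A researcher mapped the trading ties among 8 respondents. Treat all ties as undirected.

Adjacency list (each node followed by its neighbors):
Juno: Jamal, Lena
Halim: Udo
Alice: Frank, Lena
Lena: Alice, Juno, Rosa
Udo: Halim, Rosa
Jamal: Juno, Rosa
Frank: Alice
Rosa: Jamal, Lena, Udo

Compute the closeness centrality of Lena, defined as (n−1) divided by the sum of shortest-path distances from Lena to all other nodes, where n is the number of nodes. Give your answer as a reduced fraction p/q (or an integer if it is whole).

7/12

Distances from Lena: Alice:1, Frank:2, Halim:3, Jamal:2, Juno:1, Rosa:1, Udo:2. Sum = 12.
n = 8, so closeness = 7/12.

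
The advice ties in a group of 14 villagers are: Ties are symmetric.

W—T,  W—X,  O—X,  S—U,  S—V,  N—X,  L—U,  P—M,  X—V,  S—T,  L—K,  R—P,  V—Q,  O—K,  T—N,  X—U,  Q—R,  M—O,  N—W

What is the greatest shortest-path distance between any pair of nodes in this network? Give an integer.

Eccentricity of each node (its greatest distance to any other): K:4, L:5, M:4, N:4, O:3, P:5, Q:4, R:5, S:4, T:5, U:4, V:3, W:4, X:3.
The maximum eccentricity is 5, realized for instance by the pair P–T via P – R – Q – V – S – T. So the diameter is 5.

5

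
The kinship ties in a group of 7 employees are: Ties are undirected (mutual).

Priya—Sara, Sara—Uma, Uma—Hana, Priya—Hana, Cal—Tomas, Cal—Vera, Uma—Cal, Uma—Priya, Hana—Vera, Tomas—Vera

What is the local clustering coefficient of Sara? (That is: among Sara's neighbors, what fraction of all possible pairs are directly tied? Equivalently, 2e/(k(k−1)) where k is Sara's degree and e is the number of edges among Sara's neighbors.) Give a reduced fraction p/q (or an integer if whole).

1

Sara's neighbors: Priya and Uma (k = 2).
Possible neighbor pairs: C(2,2) = 1. Edges among them: Priya–Uma → e = 1.
Clustering(Sara) = 1/1.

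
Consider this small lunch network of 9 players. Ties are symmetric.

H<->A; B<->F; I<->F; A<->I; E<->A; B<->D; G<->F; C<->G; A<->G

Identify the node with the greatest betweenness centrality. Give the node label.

Unnormalized betweenness of each node: A:14, B:7, C:0, D:0, E:0, F:13, G:23/2, H:0, I:9/2.
A has the largest value, 14, making it the main broker — the node through which the most shortest paths run.

A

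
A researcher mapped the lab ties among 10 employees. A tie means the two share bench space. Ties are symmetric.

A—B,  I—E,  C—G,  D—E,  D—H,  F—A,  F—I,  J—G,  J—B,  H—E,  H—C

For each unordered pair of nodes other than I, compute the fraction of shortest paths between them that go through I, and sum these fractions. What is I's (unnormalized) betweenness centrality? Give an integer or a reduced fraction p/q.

17/2

Pairs whose geodesics pass through I — B–E: 1; B–D: 1/2; A–E: 1; A–D: 1; A–H: 1; F–E: 1; F–D: 1; F–H: 1; F–C: 1.
All other pairs contribute 0.
Summing the contributions gives betweenness(I) = 17/2.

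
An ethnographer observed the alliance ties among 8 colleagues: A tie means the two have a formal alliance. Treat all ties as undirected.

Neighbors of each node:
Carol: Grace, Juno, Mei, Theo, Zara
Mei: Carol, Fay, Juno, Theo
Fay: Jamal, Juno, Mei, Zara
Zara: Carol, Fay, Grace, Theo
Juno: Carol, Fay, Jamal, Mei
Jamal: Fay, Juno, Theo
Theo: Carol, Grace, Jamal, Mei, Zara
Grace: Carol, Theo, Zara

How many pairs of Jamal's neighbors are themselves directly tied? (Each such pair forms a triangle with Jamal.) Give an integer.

Jamal's neighbors: Fay, Juno, and Theo.
Neighbor pairs that are themselves tied: Jamal–Fay–Juno. Each forms one triangle with Jamal, for 1 in total.

1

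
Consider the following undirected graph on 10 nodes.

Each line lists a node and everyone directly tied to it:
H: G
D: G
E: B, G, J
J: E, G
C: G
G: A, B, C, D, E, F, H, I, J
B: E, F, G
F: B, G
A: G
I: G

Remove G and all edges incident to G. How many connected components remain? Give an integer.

6

Without G, the remaining ties split the others into: {B, E, F, J}; {H}; {A}; {D}; {I}; {C}.
That's 6 separate components.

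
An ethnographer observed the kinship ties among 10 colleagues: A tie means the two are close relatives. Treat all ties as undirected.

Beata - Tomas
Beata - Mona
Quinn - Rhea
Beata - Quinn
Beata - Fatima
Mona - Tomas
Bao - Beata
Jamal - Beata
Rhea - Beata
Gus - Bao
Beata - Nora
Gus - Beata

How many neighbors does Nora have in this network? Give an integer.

1

Nora is directly tied to Beata. That is 1 neighbor, so the degree of Nora is 1.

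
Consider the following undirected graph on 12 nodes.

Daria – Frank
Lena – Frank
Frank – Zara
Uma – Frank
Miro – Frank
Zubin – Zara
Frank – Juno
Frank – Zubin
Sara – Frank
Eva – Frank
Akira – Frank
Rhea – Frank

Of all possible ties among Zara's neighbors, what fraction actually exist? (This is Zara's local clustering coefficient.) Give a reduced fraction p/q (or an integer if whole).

Zara's neighbors: Frank and Zubin (k = 2).
Possible neighbor pairs: C(2,2) = 1. Edges among them: Frank–Zubin → e = 1.
Clustering(Zara) = 1/1.

1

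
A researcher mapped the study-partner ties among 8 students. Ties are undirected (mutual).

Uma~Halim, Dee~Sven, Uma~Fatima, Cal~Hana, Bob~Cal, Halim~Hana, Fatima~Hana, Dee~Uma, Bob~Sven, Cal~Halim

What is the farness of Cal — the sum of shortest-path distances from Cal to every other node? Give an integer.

Distances from Cal: Bob:1, Dee:3, Fatima:2, Halim:1, Hana:1, Sven:2, Uma:2.
Sum = 1 + 3 + 2 + 1 + 1 + 2 + 2 = 12.

12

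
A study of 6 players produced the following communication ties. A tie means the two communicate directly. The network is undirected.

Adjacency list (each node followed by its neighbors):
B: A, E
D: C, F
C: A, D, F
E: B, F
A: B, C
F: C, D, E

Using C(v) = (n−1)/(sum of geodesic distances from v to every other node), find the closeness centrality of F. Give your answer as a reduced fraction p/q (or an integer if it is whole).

5/7

Distances from F: A:2, B:2, C:1, D:1, E:1. Sum = 7.
n = 6, so closeness = 5/7.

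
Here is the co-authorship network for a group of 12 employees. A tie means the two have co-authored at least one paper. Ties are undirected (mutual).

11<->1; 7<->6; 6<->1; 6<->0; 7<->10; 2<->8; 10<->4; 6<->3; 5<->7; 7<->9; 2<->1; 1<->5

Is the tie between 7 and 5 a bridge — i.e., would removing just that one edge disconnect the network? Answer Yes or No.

No

Even without that edge, 7 still reaches 5 via 7 – 6 – 1 – 5, so the network stays connected. Not a bridge.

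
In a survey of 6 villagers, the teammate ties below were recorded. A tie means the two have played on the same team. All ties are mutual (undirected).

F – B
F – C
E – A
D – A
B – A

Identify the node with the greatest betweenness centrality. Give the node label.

Unnormalized betweenness of each node: A:7, B:6, C:0, D:0, E:0, F:4.
A has the largest value, 7, making it the main broker — the node through which the most shortest paths run.

A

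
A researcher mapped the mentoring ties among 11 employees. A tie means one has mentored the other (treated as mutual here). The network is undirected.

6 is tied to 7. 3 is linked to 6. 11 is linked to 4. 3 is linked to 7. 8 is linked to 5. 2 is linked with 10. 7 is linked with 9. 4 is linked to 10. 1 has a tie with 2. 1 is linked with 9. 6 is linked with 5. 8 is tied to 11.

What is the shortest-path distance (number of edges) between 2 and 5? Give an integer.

One shortest route is 2 – 1 – 9 – 7 – 6 – 5, which uses 5 edges, and at distance 4 from 2 we only reach {3, 6, 8}, which does not include 5. So d(2,5) = 5.

5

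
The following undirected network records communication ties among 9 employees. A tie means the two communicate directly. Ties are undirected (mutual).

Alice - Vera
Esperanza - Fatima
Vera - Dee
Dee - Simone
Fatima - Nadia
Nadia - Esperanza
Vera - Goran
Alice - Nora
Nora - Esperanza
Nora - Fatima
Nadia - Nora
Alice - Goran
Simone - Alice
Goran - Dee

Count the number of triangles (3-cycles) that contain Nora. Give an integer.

Nora's neighbors: Alice, Esperanza, Fatima, and Nadia.
Neighbor pairs that are themselves tied: Nora–Esperanza–Fatima; Nora–Esperanza–Nadia; Nora–Fatima–Nadia. Each forms one triangle with Nora, for 3 in total.

3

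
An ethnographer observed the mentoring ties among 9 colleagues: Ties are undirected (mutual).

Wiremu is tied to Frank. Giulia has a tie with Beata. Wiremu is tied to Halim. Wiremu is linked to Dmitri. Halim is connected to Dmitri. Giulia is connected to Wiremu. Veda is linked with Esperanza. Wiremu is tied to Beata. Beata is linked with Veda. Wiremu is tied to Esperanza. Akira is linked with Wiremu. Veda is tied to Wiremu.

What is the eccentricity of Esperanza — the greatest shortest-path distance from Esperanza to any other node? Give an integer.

Distances from Esperanza: Akira:2, Beata:2, Dmitri:2, Frank:2, Giulia:2, Halim:2, Veda:1, Wiremu:1.
The largest is 2 (to Halim, Giulia, Akira, Frank, Dmitri, and Beata), so the eccentricity of Esperanza is 2.

2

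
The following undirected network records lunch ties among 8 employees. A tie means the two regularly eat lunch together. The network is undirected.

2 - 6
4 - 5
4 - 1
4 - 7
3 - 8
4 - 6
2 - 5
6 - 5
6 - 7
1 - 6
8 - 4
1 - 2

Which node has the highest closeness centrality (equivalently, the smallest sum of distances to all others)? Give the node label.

Farness (sum of distances to all others) for each node — 1:12, 2:14, 3:19, 4:9, 5:12, 6:10, 7:13, 8:13.
The smallest farness is 9, for 4, so 4 has the highest closeness.

4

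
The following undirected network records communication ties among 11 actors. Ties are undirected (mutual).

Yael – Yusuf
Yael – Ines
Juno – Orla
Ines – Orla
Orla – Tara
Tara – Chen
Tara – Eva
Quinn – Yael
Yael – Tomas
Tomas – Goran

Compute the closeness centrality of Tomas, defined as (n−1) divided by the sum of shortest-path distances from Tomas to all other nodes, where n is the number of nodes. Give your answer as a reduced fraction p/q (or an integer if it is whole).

10/29

Distances from Tomas: Chen:5, Eva:5, Goran:1, Ines:2, Juno:4, Orla:3, Quinn:2, Tara:4, Yael:1, Yusuf:2. Sum = 29.
n = 11, so closeness = 10/29.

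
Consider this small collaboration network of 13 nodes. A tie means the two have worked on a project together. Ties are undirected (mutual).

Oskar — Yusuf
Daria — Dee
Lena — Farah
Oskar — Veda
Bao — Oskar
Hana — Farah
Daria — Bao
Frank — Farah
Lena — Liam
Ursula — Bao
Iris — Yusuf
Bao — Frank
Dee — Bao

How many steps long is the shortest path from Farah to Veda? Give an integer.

4

One shortest route is Farah – Frank – Bao – Oskar – Veda, which uses 4 edges, and at distance 3 from Farah we only reach {Daria, Dee, Oskar, Ursula}, which does not include Veda. So d(Farah,Veda) = 4.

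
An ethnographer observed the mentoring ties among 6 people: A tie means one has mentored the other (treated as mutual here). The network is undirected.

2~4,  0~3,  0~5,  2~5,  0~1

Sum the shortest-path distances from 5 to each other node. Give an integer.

8

Distances from 5: 0:1, 1:2, 2:1, 3:2, 4:2.
Sum = 1 + 2 + 1 + 2 + 2 = 8.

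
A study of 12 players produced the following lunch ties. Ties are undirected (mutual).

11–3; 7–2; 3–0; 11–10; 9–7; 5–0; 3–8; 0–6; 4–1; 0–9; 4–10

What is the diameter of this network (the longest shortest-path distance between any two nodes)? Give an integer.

Eccentricity of each node (its greatest distance to any other): 0:5, 1:8, 2:8, 3:4, 4:7, 5:6, 6:6, 7:7, 8:5, 9:6, 10:6, 11:5.
The maximum eccentricity is 8, realized for instance by the pair 1–2 via 1 – 4 – 10 – 11 – 3 – 0 – 9 – 7 – 2. So the diameter is 8.

8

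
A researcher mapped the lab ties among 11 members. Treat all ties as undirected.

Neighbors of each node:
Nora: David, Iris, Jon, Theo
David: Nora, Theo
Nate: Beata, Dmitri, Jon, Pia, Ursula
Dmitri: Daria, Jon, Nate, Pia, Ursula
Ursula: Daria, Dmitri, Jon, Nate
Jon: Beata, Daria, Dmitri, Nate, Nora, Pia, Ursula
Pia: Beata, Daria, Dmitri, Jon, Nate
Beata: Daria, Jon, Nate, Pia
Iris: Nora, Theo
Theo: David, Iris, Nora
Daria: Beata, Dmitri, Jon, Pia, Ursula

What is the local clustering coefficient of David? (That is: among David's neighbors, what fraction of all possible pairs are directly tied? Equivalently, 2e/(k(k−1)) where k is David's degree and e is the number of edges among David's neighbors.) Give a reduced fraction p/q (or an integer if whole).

David's neighbors: Nora and Theo (k = 2).
Possible neighbor pairs: C(2,2) = 1. Edges among them: Nora–Theo → e = 1.
Clustering(David) = 1/1.

1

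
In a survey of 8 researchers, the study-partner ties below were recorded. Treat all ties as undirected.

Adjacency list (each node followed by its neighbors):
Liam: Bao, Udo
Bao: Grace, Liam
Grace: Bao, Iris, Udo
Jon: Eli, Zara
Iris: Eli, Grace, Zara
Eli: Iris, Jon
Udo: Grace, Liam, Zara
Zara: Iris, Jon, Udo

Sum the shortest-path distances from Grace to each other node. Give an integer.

12

Distances from Grace: Bao:1, Eli:2, Iris:1, Jon:3, Liam:2, Udo:1, Zara:2.
Sum = 1 + 2 + 1 + 3 + 2 + 1 + 2 = 12.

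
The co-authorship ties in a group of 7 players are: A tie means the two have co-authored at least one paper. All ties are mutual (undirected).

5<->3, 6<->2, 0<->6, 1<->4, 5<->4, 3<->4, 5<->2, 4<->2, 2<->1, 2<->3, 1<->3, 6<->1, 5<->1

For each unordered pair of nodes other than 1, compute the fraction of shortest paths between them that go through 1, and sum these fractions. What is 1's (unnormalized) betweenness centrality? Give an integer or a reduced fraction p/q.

Pairs whose geodesics pass through 1 — 0–3: 1/2; 0–5: 1/2; 0–4: 1/2; 6–3: 1/2; 6–5: 1/2; 6–4: 1/2.
All other pairs contribute 0.
Summing the contributions gives betweenness(1) = 3.

3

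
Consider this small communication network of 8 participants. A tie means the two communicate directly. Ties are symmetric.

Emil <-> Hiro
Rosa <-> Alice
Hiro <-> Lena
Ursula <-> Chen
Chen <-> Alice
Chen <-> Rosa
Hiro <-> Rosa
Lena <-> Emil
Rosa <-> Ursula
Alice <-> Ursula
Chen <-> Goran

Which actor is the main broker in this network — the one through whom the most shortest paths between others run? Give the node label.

Rosa

Unnormalized betweenness of each node: Alice:0, Chen:6, Emil:0, Goran:0, Hiro:10, Lena:0, Rosa:12, Ursula:0.
Rosa has the largest value, 12, making it the main broker — the node through which the most shortest paths run.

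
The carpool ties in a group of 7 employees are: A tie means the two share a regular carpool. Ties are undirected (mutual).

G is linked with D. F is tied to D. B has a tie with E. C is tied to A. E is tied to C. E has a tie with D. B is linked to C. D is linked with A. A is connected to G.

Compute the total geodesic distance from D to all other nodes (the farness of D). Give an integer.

Distances from D: A:1, B:2, C:2, E:1, F:1, G:1.
Sum = 1 + 2 + 2 + 1 + 1 + 1 = 8.

8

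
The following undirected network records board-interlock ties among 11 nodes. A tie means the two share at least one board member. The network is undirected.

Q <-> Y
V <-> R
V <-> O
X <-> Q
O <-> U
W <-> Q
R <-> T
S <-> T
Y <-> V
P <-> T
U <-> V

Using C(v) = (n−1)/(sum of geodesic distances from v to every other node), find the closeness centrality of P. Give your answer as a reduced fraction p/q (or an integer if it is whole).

Distances from P: O:4, Q:5, R:2, S:2, T:1, U:4, V:3, W:6, X:6, Y:4. Sum = 37.
n = 11, so closeness = 10/37.

10/37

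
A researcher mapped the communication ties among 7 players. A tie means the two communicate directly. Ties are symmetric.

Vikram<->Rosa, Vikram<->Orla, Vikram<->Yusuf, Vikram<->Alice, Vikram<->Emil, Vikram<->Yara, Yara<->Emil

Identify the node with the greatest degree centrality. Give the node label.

Vikram

Degrees — Alice:1, Emil:2, Orla:1, Rosa:1, Vikram:6, Yara:2, Yusuf:1.
The maximum is 6, attained only by Vikram.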